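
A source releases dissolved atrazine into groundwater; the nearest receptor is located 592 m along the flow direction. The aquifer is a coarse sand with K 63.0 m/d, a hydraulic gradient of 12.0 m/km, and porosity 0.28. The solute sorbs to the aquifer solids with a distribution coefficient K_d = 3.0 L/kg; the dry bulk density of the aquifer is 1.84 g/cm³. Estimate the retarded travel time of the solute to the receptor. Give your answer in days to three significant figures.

4540 days

q = Ki = 63.0 × 0.012 = 0.7560 m/d
Seepage velocity v = q / n = 0.7560 / 0.28 = 2.700 m/d
Retardation R = 1 + ρ_b·K_d/n = 1 + 1.84×3.0/0.28 = 20.71
Contaminant velocity v_c = v/R = 2.700/20.71 = 0.1303 m/d
t = L/v_c = 592/0.1303 = 4542 d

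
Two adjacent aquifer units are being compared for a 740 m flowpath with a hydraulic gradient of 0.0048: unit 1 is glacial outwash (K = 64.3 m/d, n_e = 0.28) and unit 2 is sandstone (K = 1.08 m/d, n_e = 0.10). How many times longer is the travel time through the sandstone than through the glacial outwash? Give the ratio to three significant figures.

Unit 1 (glacial outwash): v = 64.3×0.0048/0.28 = 1.102 m/d, t = 740/1.102 = 671.3 d
Unit 2 (sandstone): v = 1.08×0.0048/0.10 = 0.05184 m/d, t = 740/0.05184 = 14270 d
t(sandstone) / t(glacial outwash) = 14270/671.3 = 21.3

21.3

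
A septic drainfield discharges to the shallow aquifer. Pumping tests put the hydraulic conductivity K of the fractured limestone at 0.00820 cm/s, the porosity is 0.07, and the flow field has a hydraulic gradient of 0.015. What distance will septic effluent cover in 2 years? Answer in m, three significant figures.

K = 0.00820 cm/s × 864 = 7.085 m/d
q = Ki = 7.085 × 0.015 = 0.1063 m/d
v = Ki/n = 7.085·0.015/0.07 = 1.518 m/d
T = 2 yr × 365 = 730 d
L = v × T = 1.518 × 730 = 1108 m

1110 m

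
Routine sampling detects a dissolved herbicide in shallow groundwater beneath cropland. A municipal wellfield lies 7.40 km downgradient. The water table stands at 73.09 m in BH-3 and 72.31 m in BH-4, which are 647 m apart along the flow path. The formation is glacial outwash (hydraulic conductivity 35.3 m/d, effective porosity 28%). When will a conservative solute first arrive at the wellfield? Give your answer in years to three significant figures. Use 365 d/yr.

Hydraulic gradient i = (73.09 − 72.31) / 647 = 0.78 / 647 = 0.001206
q = Ki = 35.3 × 0.001206 = 0.04256 m/d
Seepage velocity v = q / n = 0.04256 / 0.28 = 0.1520 m/d
L = 7.40 km = 7400 m
t = L / v = 7400 / 0.1520 = 48690 d
   = 48690 / 365 = 133 yr

133 years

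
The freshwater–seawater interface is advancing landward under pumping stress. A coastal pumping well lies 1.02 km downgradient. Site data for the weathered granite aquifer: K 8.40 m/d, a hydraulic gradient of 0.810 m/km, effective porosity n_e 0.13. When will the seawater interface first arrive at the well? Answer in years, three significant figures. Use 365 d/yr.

Darcy flux q = K·i = 8.40 × 8.1e-4 = 0.006804 m/d
v = Ki/n = 8.40·8.1e-4/0.13 = 0.05234 m/d
L = 1.02 km = 1020 m
t = L / v = 1020 / 0.05234 = 19490 d
   = 19490 / 365 = 53.4 yr

53.4 years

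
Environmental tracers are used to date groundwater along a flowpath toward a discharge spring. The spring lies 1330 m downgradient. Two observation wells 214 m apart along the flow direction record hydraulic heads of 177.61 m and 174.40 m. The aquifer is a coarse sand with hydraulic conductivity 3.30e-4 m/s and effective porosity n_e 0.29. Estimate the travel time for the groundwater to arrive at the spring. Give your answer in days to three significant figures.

Hydraulic gradient i = (177.61 − 174.40) / 214 = 3.21 / 214 = 0.01500
K = 3.30e-4 m/s × 86400 s/d = 28.51 m/d
q = Ki = 28.51 × 0.01500 = 0.4277 m/d
Seepage velocity v = q / n = 0.4277 / 0.29 = 1.475 m/d
t = L / v = 1330 / 1.475 = 901.8 d

902 days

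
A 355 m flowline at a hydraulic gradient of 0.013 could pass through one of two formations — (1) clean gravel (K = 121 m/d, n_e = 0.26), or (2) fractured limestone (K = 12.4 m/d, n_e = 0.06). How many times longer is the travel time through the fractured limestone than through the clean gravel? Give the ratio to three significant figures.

Unit 1 (clean gravel): v = 121×0.013/0.26 = 6.050 m/d, t = 355/6.050 = 58.68 d
Unit 2 (fractured limestone): v = 12.4×0.013/0.06 = 2.687 m/d, t = 355/2.687 = 132.1 d
t(fractured limestone) / t(clean gravel) = 132.1/58.68 = 2.25

2.25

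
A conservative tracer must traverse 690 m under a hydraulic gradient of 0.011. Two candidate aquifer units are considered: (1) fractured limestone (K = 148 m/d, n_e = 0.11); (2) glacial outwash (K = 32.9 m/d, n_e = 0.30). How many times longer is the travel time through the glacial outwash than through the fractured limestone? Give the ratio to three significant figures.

Unit 1 (fractured limestone): v = 148×0.011/0.11 = 14.80 m/d, t = 690/14.80 = 46.62 d
Unit 2 (glacial outwash): v = 32.9×0.011/0.30 = 1.206 m/d, t = 690/1.206 = 572.0 d
t(glacial outwash) / t(fractured limestone) = 572.0/46.62 = 12.3

12.3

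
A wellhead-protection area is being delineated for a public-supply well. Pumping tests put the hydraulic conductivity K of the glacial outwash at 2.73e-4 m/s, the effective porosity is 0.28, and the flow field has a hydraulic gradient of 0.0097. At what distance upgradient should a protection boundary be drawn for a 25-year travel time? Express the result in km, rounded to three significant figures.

7.46 km

K = 2.73e-4 m/s × 86400 s/d = 23.59 m/d
Specific discharge q = 23.59 × 0.0097 = 0.2288 m/d
Seepage velocity v = q / n = 0.2288 / 0.28 = 0.8171 m/d
T = 25 yr × 365 = 9125 d
L = v × T = 0.8171 × 9125 = 7456 m
   = 7.46 km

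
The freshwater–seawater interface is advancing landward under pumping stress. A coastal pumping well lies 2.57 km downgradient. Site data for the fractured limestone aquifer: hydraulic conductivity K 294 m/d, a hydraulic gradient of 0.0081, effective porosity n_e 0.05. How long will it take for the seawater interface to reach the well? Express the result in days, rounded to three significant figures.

54.0 days

q = Ki = 294 × 0.0081 = 2.381 m/d
v = Ki/n = 294·0.0081/0.05 = 47.63 m/d
L = 2.57 km = 2570 m
t = L / v = 2570 / 47.63 = 53.96 d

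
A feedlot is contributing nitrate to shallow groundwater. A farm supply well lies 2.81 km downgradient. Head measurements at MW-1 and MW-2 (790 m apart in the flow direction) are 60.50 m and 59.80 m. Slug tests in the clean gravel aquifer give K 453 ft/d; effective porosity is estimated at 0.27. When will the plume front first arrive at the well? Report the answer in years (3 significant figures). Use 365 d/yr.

17.0 years

Hydraulic gradient i = (60.50 − 59.80) / 790 = 0.70 / 790 = 8.861e-4
K = 453 ft/d × 0.3048 = 138.1 m/d
Specific discharge q = 138.1 × 8.861e-4 = 0.1223 m/d
v_s = q/n_e = 0.1223/0.27 = 0.4531 m/d
L = 2.81 km = 2810 m
t = L / v = 2810 / 0.4531 = 6201 d
   = 6201 / 365 = 17.0 yr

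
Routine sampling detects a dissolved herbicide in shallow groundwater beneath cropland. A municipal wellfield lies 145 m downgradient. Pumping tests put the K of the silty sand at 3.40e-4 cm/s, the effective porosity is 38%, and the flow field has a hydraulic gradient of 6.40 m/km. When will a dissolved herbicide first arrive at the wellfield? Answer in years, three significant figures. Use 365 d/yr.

80.3 years

K = 3.40e-4 cm/s × 864 = 0.2938 m/d
Darcy flux q = K·i = 0.2938 × 0.0064 = 0.001880 m/d
Average linear velocity = 0.001880 / 0.38 = 0.004948 m/d
t = L / v = 145 / 0.004948 = 29310 d
   = 29310 / 365 = 80.3 yr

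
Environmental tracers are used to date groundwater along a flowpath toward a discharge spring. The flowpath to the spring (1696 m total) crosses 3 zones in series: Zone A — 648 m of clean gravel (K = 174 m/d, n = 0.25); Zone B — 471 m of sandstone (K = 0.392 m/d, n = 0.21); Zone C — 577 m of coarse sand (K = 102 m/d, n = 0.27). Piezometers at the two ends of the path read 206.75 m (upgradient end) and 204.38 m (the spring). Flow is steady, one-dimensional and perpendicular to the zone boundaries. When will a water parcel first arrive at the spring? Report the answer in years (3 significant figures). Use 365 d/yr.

Total head drop ΔH = 206.75 − 204.38 = 2.37 m
Continuity: the same q passes through each zone, so ΔH = q·Σ(L_j/K_j) — the zones act as resistances in series.
Σ(L/K) = 648/174 + 471/0.392 + 577/102 = 3.724 + 1202 + 5.657 = 1211 d
q = ΔH / Σ(L/K) = 2.37 / 1211 = 0.001957 m/d (same in every zone)
Zone A: v = q/n = 0.001957/0.25 = 0.007829 m/d → t_A = 648/0.007829 = 82770 d
Zone B: v = q/n = 0.001957/0.21 = 0.009320 m/d → t_B = 471/0.009320 = 50540 d
Zone C: v = q/n = 0.001957/0.27 = 0.007249 m/d → t_C = 577/0.007249 = 79600 d
Total t = 82770 + 50540 + 79600 = 212900 d
   = 212900 / 365 = 583 yr

583 years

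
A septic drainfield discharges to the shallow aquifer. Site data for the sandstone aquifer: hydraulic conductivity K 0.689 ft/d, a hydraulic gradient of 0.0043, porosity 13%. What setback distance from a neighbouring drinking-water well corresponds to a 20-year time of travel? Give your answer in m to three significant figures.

K = 0.689 ft/d × 0.3048 = 0.2100 m/d
Specific discharge q = 0.2100 × 0.0043 = 9.030e-4 m/d
v_s = q/n_e = 9.030e-4/0.13 = 0.006946 m/d
T = 20 yr × 365 = 7300 d
L = v × T = 0.006946 × 7300 = 50.71 m

50.7 m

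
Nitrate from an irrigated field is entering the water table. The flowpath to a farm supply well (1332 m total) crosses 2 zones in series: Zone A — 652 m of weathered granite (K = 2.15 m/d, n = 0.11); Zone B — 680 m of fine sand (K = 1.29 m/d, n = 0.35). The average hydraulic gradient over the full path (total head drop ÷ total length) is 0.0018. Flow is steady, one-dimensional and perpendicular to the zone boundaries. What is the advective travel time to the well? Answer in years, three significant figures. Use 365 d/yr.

294 years

Continuity: the same q passes through each zone, so ΔH = q·Σ(L_j/K_j) — the zones act as resistances in series.
Σ(L/K) = 652/2.15 + 680/1.29 = 303.3 + 527.1 = 830.4 d
K_eq = L_total / Σ(L/K) = 1332 / 830.4 = 1.604 m/d
q = K_eq · i = 1.604 × 0.0018 = 0.002887 m/d (same in every zone)
Zone A: v = q/n = 0.002887/0.11 = 0.02625 m/d → t_A = 652/0.02625 = 24840 d
Zone B: v = q/n = 0.002887/0.35 = 0.008250 m/d → t_B = 680/0.008250 = 82430 d
Total t = 24840 + 82430 = 107300 d
   = 107300 / 365 = 294 yr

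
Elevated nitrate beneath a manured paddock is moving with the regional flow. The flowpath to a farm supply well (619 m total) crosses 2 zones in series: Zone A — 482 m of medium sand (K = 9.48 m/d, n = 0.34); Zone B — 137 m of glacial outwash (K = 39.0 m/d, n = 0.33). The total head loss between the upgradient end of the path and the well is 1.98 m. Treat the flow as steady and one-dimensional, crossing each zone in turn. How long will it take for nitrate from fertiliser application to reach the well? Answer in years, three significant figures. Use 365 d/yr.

Steady 1-D flow in series ⇒ the Darcy flux q is identical in every zone and the zone head losses add (resistances L/K in series).
Σ(L/K) = 482/9.48 + 137/39.0 = 50.84 + 3.513 = 54.36 d
q = ΔH / Σ(L/K) = 1.98 / 54.36 = 0.03643 m/d (same in every zone)
Zone A: v = q/n = 0.03643/0.34 = 0.1071 m/d → t_A = 482/0.1071 = 4499 d
Zone B: v = q/n = 0.03643/0.33 = 0.1104 m/d → t_B = 137/0.1104 = 1241 d
Total t = 4499 + 1241 = 5740 d
   = 5740 / 365 = 15.7 yr

15.7 years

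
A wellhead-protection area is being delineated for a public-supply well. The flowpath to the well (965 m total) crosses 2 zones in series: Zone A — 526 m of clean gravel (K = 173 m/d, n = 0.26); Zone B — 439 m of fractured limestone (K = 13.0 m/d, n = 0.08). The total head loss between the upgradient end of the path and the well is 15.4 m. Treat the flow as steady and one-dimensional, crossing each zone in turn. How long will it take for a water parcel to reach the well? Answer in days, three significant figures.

Steady 1-D flow in series ⇒ the Darcy flux q is identical in every zone and the zone head losses add (resistances L/K in series).
Σ(L/K) = 526/173 + 439/13.0 = 3.040 + 33.77 = 36.81 d
q = ΔH / Σ(L/K) = 15.4 / 36.81 = 0.4184 m/d (same in every zone)
Zone A: v = q/n = 0.4184/0.26 = 1.609 m/d → t_A = 526/1.609 = 326.9 d
Zone B: v = q/n = 0.4184/0.08 = 5.230 m/d → t_B = 439/5.230 = 83.95 d
Total t = 326.9 + 83.95 = 410.8 d

411 days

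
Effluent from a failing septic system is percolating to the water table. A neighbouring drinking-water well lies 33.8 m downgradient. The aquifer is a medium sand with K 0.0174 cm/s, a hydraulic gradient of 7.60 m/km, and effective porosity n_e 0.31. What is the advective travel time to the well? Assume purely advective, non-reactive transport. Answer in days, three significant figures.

K = 0.0174 cm/s × 864 = 15.03 m/d
q = Ki = 15.03 × 0.0076 = 0.1143 m/d
v_s = q/n_e = 0.1143/0.31 = 0.3686 m/d
t = L / v = 33.8 / 0.3686 = 91.71 d

91.7 days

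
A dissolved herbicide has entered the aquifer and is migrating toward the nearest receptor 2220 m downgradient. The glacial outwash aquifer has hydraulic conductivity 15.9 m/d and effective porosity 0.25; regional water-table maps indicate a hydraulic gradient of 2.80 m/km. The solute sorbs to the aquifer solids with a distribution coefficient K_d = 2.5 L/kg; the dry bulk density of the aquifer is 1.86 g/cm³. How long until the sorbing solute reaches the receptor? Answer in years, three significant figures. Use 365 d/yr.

669 years

Darcy flux q = K·i = 15.9 × 0.0028 = 0.04452 m/d
v_s = q/n_e = 0.04452/0.25 = 0.1781 m/d
Retardation R = 1 + ρ_b·K_d/n = 1 + 1.86×2.5/0.25 = 19.60
Contaminant velocity v_c = v/R = 0.1781/19.60 = 0.009086 m/d
t = L/v_c = 2220/0.009086 = 244300 d
   = 244300/365 = 669 yr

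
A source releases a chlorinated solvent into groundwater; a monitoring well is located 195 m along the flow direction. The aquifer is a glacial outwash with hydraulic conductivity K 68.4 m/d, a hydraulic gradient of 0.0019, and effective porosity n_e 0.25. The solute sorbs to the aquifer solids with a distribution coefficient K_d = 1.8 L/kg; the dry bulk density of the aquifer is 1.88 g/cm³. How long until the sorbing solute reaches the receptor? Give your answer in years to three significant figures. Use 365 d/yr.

q = Ki = 68.4 × 0.0019 = 0.1300 m/d
v = Ki/n = 68.4·0.0019/0.25 = 0.5198 m/d
Retardation R = 1 + ρ_b·K_d/n = 1 + 1.88×1.8/0.25 = 14.54
Contaminant velocity v_c = v/R = 0.5198/14.54 = 0.03576 m/d
t = L/v_c = 195/0.03576 = 5453 d
   = 5453/365 = 14.9 yr

14.9 years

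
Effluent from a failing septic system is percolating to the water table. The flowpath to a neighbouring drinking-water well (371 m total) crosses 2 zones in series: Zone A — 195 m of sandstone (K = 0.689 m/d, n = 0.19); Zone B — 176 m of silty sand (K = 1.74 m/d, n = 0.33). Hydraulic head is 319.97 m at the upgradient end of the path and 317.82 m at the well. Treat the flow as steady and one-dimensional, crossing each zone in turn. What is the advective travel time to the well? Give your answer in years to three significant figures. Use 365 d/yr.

46.6 years

Total head drop ΔH = 319.97 − 317.82 = 2.15 m
Steady 1-D flow in series ⇒ the Darcy flux q is identical in every zone and the zone head losses add (resistances L/K in series).
Σ(L/K) = 195/0.689 + 176/1.74 = 283.0 + 101.1 = 384.2 d
q = ΔH / Σ(L/K) = 2.15 / 384.2 = 0.005597 m/d (same in every zone)
Zone A: v = q/n = 0.005597/0.19 = 0.02946 m/d → t_A = 195/0.02946 = 6620 d
Zone B: v = q/n = 0.005597/0.33 = 0.01696 m/d → t_B = 176/0.01696 = 10380 d
Total t = 6620 + 10380 = 17000 d
   = 17000 / 365 = 46.6 yr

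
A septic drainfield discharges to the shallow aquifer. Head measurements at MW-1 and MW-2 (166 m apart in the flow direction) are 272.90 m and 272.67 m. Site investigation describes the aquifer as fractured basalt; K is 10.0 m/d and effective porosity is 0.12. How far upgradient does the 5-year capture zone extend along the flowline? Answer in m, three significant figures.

211 m

Hydraulic gradient i = (272.90 − 272.67) / 166 = 0.23 / 166 = 0.001386
Darcy flux q = K·i = 10.0 × 0.001386 = 0.01386 m/d
v_s = q/n_e = 0.01386/0.12 = 0.1155 m/d
T = 5 yr × 365 = 1825 d
L = v × T = 0.1155 × 1825 = 210.7 m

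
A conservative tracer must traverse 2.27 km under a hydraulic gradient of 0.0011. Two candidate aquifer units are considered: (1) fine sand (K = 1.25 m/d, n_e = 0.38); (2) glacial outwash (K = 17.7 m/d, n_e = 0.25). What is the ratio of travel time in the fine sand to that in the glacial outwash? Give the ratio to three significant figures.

21.5

Unit 1 (fine sand): v = 1.25×0.0011/0.38 = 0.003618 m/d, t = 2270/0.003618 = 627300 d
Unit 2 (glacial outwash): v = 17.7×0.0011/0.25 = 0.07788 m/d, t = 2270/0.07788 = 29150 d
t(fine sand) / t(glacial outwash) = 627300/29150 = 21.5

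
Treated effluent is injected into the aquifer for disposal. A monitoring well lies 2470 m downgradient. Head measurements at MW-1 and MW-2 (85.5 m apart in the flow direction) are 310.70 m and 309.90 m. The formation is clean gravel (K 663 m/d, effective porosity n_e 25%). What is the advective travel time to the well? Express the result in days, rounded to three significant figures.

99.5 days

Hydraulic gradient i = (310.70 − 309.90) / 85.5 = 0.80 / 85.5 = 0.009357
Darcy flux q = K·i = 663 × 0.009357 = 6.204 m/d
Seepage velocity v = q / n = 6.204 / 0.25 = 24.81 m/d
t = L / v = 2470 / 24.81 = 99.54 d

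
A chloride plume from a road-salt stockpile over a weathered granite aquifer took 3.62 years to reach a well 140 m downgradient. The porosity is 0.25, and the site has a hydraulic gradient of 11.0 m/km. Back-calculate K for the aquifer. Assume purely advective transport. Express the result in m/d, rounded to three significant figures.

t = 3.62 years = 1321 d
v = L / t = 140 / 1321 = 0.1060 m/d
K = v · n / i = 0.1060 × 0.25 / 0.011 = 2.41 m/d

2.41 m/d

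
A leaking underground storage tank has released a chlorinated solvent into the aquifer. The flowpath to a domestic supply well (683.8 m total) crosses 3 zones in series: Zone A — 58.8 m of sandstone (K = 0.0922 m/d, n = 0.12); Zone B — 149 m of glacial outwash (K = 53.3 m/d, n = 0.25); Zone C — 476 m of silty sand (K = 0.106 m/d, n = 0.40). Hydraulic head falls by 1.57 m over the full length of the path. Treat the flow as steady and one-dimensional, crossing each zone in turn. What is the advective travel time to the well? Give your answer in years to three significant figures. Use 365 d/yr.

2100 years

Steady 1-D flow in series ⇒ the Darcy flux q is identical in every zone and the zone head losses add (resistances L/K in series).
Σ(L/K) = 58.8/0.0922 + 149/53.3 + 476/0.106 = 637.7 + 2.795 + 4491 = 5131 d
q = ΔH / Σ(L/K) = 1.57 / 5131 = 3.060e-4 m/d (same in every zone)
Zone A: v = q/n = 3.060e-4/0.12 = 0.002550 m/d → t_A = 58.8/0.002550 = 23060 d
Zone B: v = q/n = 3.060e-4/0.25 = 0.001224 m/d → t_B = 149/0.001224 = 121700 d
Zone C: v = q/n = 3.060e-4/0.40 = 7.649e-4 m/d → t_C = 476/7.649e-4 = 622300 d
Total t = 23060 + 121700 + 622300 = 767100 d
   = 767100 / 365 = 2100 yr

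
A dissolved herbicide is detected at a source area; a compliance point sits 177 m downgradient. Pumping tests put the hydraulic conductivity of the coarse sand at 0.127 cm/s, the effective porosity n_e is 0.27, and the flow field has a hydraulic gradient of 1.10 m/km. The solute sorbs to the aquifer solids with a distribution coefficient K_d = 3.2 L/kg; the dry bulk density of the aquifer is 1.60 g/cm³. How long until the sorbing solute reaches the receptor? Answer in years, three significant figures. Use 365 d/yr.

K = 0.127 cm/s × 864 = 109.7 m/d
q = Ki = 109.7 × 0.0011 = 0.1207 m/d
Seepage velocity v = q / n = 0.1207 / 0.27 = 0.4470 m/d
Retardation R = 1 + ρ_b·K_d/n = 1 + 1.60×3.2/0.27 = 19.96
Contaminant velocity v_c = v/R = 0.4470/19.96 = 0.02239 m/d
t = L/v_c = 177/0.02239 = 7904 d
   = 7904/365 = 21.7 yr

21.7 years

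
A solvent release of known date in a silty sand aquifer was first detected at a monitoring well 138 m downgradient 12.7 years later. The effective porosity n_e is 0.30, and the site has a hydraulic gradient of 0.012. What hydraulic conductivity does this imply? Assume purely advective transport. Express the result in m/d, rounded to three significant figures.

t = 12.7 years = 4636 d
v = L / t = 138 / 4636 = 0.02977 m/d
K = v · n / i = 0.02977 × 0.30 / 0.012 = 0.744 m/d

0.744 m/d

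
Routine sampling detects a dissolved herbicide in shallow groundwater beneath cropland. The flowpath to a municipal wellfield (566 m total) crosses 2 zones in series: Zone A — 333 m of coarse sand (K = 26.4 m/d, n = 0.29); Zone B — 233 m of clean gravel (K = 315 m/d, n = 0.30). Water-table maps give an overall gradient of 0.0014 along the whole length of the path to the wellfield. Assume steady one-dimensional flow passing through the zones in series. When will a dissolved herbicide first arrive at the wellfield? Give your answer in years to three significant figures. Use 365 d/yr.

7.69 years

Steady 1-D flow in series ⇒ the Darcy flux q is identical in every zone and the zone head losses add (resistances L/K in series).
Σ(L/K) = 333/26.4 + 233/315 = 12.61 + 0.7397 = 13.35 d
K_eq = L_total / Σ(L/K) = 566 / 13.35 = 42.39 m/d
q = K_eq · i = 42.39 × 0.0014 = 0.05934 m/d (same in every zone)
Zone A: v = q/n = 0.05934/0.29 = 0.2046 m/d → t_A = 333/0.2046 = 1627 d
Zone B: v = q/n = 0.05934/0.30 = 0.1978 m/d → t_B = 233/0.1978 = 1178 d
Total t = 1627 + 1178 = 2805 d
   = 2805 / 365 = 7.69 yr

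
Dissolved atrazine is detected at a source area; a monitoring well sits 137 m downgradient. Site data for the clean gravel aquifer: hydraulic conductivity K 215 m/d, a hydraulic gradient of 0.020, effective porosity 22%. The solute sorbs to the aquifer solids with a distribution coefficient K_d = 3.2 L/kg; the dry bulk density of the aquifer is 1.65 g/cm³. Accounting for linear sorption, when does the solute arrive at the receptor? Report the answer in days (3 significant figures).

Darcy flux q = K·i = 215 × 0.020 = 4.300 m/d
Seepage velocity v = q / n = 4.300 / 0.22 = 19.55 m/d
Retardation R = 1 + ρ_b·K_d/n = 1 + 1.65×3.2/0.22 = 25.00
Contaminant velocity v_c = v/R = 19.55/25.00 = 0.7818 m/d
t = L/v_c = 137/0.7818 = 175.2 d

175 days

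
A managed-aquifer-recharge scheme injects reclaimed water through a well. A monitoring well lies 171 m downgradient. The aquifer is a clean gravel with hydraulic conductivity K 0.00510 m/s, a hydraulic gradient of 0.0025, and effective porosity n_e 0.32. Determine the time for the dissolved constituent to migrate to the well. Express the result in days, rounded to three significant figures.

49.7 days

K = 0.00510 m/s × 86400 s/d = 440.6 m/d
Darcy flux q = K·i = 440.6 × 0.0025 = 1.102 m/d
v = Ki/n = 440.6·0.0025/0.32 = 3.443 m/d
t = L / v = 171 / 3.443 = 49.67 d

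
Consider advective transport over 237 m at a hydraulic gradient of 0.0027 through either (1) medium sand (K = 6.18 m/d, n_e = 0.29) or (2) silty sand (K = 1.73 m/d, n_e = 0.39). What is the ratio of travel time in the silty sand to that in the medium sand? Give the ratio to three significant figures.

4.80

Unit 1 (medium sand): v = 6.18×0.0027/0.29 = 0.05754 m/d, t = 237/0.05754 = 4119 d
Unit 2 (silty sand): v = 1.73×0.0027/0.39 = 0.01198 m/d, t = 237/0.01198 = 19790 d
t(silty sand) / t(medium sand) = 19790/4119 = 4.80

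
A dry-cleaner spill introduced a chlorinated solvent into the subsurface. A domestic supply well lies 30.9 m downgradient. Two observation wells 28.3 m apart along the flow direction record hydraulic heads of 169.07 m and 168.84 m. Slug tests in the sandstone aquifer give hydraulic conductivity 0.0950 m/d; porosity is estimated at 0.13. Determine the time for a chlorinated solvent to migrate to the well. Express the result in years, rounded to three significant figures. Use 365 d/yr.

Hydraulic gradient i = (169.07 − 168.84) / 28.3 = 0.23 / 28.3 = 0.008127
q = Ki = 0.0950 × 0.008127 = 7.721e-4 m/d
Seepage velocity v = q / n = 7.721e-4 / 0.13 = 0.005939 m/d
t = L / v = 30.9 / 0.005939 = 5203 d
   = 5203 / 365 = 14.3 yr

14.3 years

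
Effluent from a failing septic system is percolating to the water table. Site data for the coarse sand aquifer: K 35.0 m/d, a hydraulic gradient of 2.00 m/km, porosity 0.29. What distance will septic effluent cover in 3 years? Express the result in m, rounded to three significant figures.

264 m

Darcy flux q = K·i = 35.0 × 0.0020 = 0.07000 m/d
Seepage velocity v = q / n = 0.07000 / 0.29 = 0.2414 m/d
T = 3 yr × 365 = 1095 d
L = v × T = 0.2414 × 1095 = 264.3 m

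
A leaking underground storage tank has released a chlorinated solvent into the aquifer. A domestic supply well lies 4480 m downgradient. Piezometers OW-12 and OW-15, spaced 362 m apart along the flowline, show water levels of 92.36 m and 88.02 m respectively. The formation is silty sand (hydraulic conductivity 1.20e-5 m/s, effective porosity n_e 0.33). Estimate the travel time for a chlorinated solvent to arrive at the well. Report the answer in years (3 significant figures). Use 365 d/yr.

Hydraulic gradient i = (92.36 − 88.02) / 362 = 4.34 / 362 = 0.01199
K = 1.20e-5 m/s × 86400 s/d = 1.037 m/d
Darcy flux q = K·i = 1.037 × 0.01199 = 0.01243 m/d
Average linear velocity = 0.01243 / 0.33 = 0.03767 m/d
t = L / v = 4480 / 0.03767 = 118900 d
   = 118900 / 365 = 326 yr

326 years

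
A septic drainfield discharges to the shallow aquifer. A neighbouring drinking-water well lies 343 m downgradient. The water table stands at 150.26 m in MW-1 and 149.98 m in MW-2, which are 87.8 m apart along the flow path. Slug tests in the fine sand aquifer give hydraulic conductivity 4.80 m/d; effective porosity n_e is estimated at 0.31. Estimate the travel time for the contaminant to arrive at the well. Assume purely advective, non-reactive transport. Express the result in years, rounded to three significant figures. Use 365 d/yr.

19.0 years

Hydraulic gradient i = (150.26 − 149.98) / 87.8 = 0.28 / 87.8 = 0.003189
Specific discharge q = 4.80 × 0.003189 = 0.01531 m/d
Average linear velocity = 0.01531 / 0.31 = 0.04938 m/d
t = L / v = 343 / 0.04938 = 6946 d
   = 6946 / 365 = 19.0 yr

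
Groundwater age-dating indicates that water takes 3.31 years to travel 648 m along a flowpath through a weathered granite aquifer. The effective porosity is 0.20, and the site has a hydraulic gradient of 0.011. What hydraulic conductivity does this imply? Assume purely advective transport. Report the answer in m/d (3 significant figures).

9.75 m/d

t = 3.31 years = 1208 d
v = L / t = 648 / 1208 = 0.5364 m/d
K = v · n / i = 0.5364 × 0.20 / 0.011 = 9.75 m/d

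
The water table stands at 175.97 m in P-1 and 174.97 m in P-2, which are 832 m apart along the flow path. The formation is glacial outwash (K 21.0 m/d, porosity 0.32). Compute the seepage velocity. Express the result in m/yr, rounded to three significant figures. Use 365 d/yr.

Hydraulic gradient i = (175.97 − 174.97) / 832 = 1.00 / 832 = 0.001202
Darcy flux q = K·i = 21.0 × 0.001202 = 0.02524 m/d
v = Ki/n = 21.0·0.001202/0.32 = 0.07888 m/d
   = 0.07888 × 365 = 28.8 m/yr

28.8 m/yr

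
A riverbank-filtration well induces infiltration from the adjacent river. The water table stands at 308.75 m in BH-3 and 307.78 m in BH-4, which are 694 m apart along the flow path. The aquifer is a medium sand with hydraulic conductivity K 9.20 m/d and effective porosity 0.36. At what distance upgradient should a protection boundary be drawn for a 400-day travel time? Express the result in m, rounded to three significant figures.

14.3 m

Hydraulic gradient i = (308.75 − 307.78) / 694 = 0.97 / 694 = 0.001398
q = Ki = 9.20 × 0.001398 = 0.01286 m/d
Average linear velocity = 0.01286 / 0.36 = 0.03572 m/d
L = v × T = 0.03572 × 400 = 14.29 m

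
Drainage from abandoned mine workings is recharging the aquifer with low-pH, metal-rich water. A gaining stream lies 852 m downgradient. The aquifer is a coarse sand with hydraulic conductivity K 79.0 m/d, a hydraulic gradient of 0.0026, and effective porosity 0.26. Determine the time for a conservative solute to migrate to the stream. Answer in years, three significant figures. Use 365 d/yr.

q = Ki = 79.0 × 0.0026 = 0.2054 m/d
Average linear velocity = 0.2054 / 0.26 = 0.7900 m/d
t = L / v = 852 / 0.7900 = 1078 d
   = 1078 / 365 = 2.95 yr

2.95 years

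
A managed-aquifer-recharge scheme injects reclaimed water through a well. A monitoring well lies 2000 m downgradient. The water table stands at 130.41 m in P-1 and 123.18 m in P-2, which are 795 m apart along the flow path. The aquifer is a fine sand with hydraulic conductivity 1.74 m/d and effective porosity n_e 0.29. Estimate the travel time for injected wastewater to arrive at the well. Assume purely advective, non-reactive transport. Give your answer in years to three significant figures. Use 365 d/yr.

Hydraulic gradient i = (130.41 − 123.18) / 795 = 7.23 / 795 = 0.009094
q = Ki = 1.74 × 0.009094 = 0.01582 m/d
Average linear velocity = 0.01582 / 0.29 = 0.05457 m/d
t = L / v = 2000 / 0.05457 = 36650 d
   = 36650 / 365 = 100 yr

100 years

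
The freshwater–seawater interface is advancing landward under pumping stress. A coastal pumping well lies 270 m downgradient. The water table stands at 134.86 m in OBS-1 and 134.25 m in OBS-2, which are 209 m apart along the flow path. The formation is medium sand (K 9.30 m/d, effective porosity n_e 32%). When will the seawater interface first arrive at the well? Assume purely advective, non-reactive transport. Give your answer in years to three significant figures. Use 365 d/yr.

8.72 years

Hydraulic gradient i = (134.86 − 134.25) / 209 = 0.61 / 209 = 0.002919
q = Ki = 9.30 × 0.002919 = 0.02714 m/d
v_s = q/n_e = 0.02714/0.32 = 0.08482 m/d
t = L / v = 270 / 0.08482 = 3183 d
   = 3183 / 365 = 8.72 yr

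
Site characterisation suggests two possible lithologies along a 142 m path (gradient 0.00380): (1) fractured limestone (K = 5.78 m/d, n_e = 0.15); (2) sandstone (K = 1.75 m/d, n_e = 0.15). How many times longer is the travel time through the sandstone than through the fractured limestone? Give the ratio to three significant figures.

Unit 1 (fractured limestone): v = 5.78×0.0038/0.15 = 0.1464 m/d, t = 142/0.1464 = 969.8 d
Unit 2 (sandstone): v = 1.75×0.0038/0.15 = 0.04433 m/d, t = 142/0.04433 = 3203 d
t(sandstone) / t(fractured limestone) = 3203/969.8 = 3.30

3.30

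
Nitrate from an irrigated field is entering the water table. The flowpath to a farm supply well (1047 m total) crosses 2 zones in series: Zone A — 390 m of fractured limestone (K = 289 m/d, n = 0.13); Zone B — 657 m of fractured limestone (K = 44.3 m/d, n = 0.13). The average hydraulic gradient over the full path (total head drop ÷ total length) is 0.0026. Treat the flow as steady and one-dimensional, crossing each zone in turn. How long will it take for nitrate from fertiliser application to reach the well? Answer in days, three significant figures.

809 days

Continuity: the same q passes through each zone, so ΔH = q·Σ(L_j/K_j) — the zones act as resistances in series.
Σ(L/K) = 390/289 + 657/44.3 = 1.349 + 14.83 = 16.18 d
K_eq = L_total / Σ(L/K) = 1047 / 16.18 = 64.71 m/d
q = K_eq · i = 64.71 × 0.0026 = 0.1682 m/d (same in every zone)
Zone A: v = q/n = 0.1682/0.13 = 1.294 m/d → t_A = 390/1.294 = 301.4 d
Zone B: v = q/n = 0.1682/0.13 = 1.294 m/d → t_B = 657/1.294 = 507.7 d
Total t = 301.4 + 507.7 = 809.0 d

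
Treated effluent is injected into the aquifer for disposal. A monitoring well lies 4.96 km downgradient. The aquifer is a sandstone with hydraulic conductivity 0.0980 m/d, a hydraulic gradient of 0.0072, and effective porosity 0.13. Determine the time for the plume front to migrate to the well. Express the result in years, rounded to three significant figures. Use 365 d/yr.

Specific discharge q = 0.0980 × 0.0072 = 7.056e-4 m/d
v_s = q/n_e = 7.056e-4/0.13 = 0.005428 m/d
L = 4.96 km = 4960 m
t = L / v = 4960 / 0.005428 = 913800 d
   = 913800 / 365 = 2500 yr

2500 years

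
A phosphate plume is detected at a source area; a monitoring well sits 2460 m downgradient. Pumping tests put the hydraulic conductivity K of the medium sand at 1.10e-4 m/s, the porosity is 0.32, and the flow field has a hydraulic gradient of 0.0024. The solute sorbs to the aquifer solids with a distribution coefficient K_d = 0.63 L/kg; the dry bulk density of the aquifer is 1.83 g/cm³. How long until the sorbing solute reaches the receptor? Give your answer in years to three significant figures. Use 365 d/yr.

K = 1.10e-4 m/s × 86400 s/d = 9.504 m/d
Specific discharge q = 9.504 × 0.0024 = 0.02281 m/d
Average linear velocity = 0.02281 / 0.32 = 0.07128 m/d
Retardation R = 1 + ρ_b·K_d/n = 1 + 1.83×0.63/0.32 = 4.603
Contaminant velocity v_c = v/R = 0.07128/4.603 = 0.01549 m/d
t = L/v_c = 2460/0.01549 = 158900 d
   = 158900/365 = 435 yr

435 years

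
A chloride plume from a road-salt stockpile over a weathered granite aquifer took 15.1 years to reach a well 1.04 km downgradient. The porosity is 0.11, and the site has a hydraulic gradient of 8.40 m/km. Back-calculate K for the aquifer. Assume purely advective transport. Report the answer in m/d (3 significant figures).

t = 15.1 years = 5512 d
L = 1.04 km = 1040 m
v = L / t = 1040 / 5512 = 0.1887 m/d
K = v · n / i = 0.1887 × 0.11 / 0.0084 = 2.47 m/d

2.47 m/d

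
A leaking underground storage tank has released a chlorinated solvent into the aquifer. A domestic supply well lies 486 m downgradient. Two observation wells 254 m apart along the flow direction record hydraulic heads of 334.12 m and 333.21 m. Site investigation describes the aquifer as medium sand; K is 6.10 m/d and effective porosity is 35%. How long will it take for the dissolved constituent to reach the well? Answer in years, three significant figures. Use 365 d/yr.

21.3 years

Hydraulic gradient i = (334.12 − 333.21) / 254 = 0.91 / 254 = 0.003583
Darcy flux q = K·i = 6.10 × 0.003583 = 0.02185 m/d
Average linear velocity = 0.02185 / 0.35 = 0.06244 m/d
t = L / v = 486 / 0.06244 = 7783 d
   = 7783 / 365 = 21.3 yr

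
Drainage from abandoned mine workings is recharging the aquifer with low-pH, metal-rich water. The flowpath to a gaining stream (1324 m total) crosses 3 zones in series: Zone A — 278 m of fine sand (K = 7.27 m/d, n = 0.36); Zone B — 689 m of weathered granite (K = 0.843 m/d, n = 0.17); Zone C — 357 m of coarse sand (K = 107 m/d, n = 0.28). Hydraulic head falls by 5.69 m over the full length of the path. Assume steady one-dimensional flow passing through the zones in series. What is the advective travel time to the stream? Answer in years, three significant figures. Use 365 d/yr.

Steady 1-D flow in series ⇒ the Darcy flux q is identical in every zone and the zone head losses add (resistances L/K in series).
Σ(L/K) = 278/7.27 + 689/0.843 + 357/107 = 38.24 + 817.3 + 3.336 = 858.9 d
q = ΔH / Σ(L/K) = 5.69 / 858.9 = 0.006625 m/d (same in every zone)
Zone A: v = q/n = 0.006625/0.36 = 0.01840 m/d → t_A = 278/0.01840 = 15110 d
Zone B: v = q/n = 0.006625/0.17 = 0.03897 m/d → t_B = 689/0.03897 = 17680 d
Zone C: v = q/n = 0.006625/0.28 = 0.02366 m/d → t_C = 357/0.02366 = 15090 d
Total t = 15110 + 17680 + 15090 = 47880 d
   = 47880 / 365 = 131 yr

131 years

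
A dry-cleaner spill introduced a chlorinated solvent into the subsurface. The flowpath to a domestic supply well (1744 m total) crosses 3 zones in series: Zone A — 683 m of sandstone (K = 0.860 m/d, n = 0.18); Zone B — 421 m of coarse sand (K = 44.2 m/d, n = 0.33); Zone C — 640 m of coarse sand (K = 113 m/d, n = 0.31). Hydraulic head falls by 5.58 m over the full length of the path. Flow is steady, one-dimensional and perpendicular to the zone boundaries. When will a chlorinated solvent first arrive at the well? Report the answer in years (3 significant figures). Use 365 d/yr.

Continuity: the same q passes through each zone, so ΔH = q·Σ(L_j/K_j) — the zones act as resistances in series.
Σ(L/K) = 683/0.860 + 421/44.2 + 640/113 = 794.2 + 9.525 + 5.664 = 809.4 d
q = ΔH / Σ(L/K) = 5.58 / 809.4 = 0.006894 m/d (same in every zone)
Zone A: v = q/n = 0.006894/0.18 = 0.03830 m/d → t_A = 683/0.03830 = 17830 d
Zone B: v = q/n = 0.006894/0.33 = 0.02089 m/d → t_B = 421/0.02089 = 20150 d
Zone C: v = q/n = 0.006894/0.31 = 0.02224 m/d → t_C = 640/0.02224 = 28780 d
Total t = 17830 + 20150 + 28780 = 66760 d
   = 66760 / 365 = 183 yr

183 years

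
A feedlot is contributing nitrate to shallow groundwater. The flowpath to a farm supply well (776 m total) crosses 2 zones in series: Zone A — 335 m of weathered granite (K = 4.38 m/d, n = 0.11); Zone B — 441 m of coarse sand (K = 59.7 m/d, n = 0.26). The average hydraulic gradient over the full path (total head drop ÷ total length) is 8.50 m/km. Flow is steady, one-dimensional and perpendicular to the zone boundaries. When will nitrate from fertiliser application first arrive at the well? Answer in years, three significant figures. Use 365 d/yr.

Continuity: the same q passes through each zone, so ΔH = q·Σ(L_j/K_j) — the zones act as resistances in series.
Σ(L/K) = 335/4.38 + 441/59.7 = 76.48 + 7.387 = 83.87 d
K_eq = L_total / Σ(L/K) = 776 / 83.87 = 9.252 m/d
q = K_eq · i = 9.252 × 0.0085 = 0.07864 m/d (same in every zone)
Zone A: v = q/n = 0.07864/0.11 = 0.7150 m/d → t_A = 335/0.7150 = 468.6 d
Zone B: v = q/n = 0.07864/0.26 = 0.3025 m/d → t_B = 441/0.3025 = 1458 d
Total t = 468.6 + 1458 = 1927 d
   = 1927 / 365 = 5.28 yr

5.28 years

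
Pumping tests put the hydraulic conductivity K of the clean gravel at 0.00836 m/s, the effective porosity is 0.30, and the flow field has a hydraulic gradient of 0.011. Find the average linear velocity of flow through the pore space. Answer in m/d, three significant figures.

26.5 m/d

K = 0.00836 m/s × 86400 s/d = 722.3 m/d
q = Ki = 722.3 × 0.011 = 7.945 m/d
v = Ki/n = 722.3·0.011/0.30 = 26.48 m/d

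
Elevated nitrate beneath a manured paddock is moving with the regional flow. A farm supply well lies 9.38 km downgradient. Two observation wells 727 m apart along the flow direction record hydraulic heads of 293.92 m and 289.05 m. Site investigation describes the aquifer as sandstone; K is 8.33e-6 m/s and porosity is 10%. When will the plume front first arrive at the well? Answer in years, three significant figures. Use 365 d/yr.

533 years

Hydraulic gradient i = (293.92 − 289.05) / 727 = 4.87 / 727 = 0.006699
K = 8.33e-6 m/s × 86400 s/d = 0.7197 m/d
Specific discharge q = 0.7197 × 0.006699 = 0.004821 m/d
v_s = q/n_e = 0.004821/0.10 = 0.04821 m/d
L = 9.38 km = 9380 m
t = L / v = 9380 / 0.04821 = 194600 d
   = 194600 / 365 = 533 yr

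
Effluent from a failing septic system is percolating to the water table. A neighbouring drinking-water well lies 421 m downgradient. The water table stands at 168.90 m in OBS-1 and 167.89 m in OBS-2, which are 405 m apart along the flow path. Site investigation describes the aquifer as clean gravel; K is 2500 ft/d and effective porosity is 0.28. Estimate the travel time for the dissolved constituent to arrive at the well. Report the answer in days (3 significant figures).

62.0 days

Hydraulic gradient i = (168.90 − 167.89) / 405 = 1.01 / 405 = 0.002494
K = 2500 ft/d × 0.3048 = 762.0 m/d
q = Ki = 762.0 × 0.002494 = 1.900 m/d
v = Ki/n = 762.0·0.002494/0.28 = 6.787 m/d
t = L / v = 421 / 6.787 = 62.03 d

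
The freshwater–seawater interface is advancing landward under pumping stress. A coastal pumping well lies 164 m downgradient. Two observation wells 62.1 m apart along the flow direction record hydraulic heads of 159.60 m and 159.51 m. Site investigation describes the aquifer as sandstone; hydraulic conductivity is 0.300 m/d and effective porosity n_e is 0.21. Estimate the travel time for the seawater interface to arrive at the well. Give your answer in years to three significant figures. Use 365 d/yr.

Hydraulic gradient i = (159.60 − 159.51) / 62.1 = 0.09 / 62.1 = 0.001449
q = Ki = 0.300 × 0.001449 = 4.348e-4 m/d
Seepage velocity v = q / n = 4.348e-4 / 0.21 = 0.002070 m/d
t = L / v = 164 / 0.002070 = 79210 d
   = 79210 / 365 = 217 yr

217 years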